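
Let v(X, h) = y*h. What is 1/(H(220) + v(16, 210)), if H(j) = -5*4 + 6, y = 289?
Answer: 1/60676 ≈ 1.6481e-5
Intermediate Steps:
H(j) = -14 (H(j) = -20 + 6 = -14)
v(X, h) = 289*h
1/(H(220) + v(16, 210)) = 1/(-14 + 289*210) = 1/(-14 + 60690) = 1/60676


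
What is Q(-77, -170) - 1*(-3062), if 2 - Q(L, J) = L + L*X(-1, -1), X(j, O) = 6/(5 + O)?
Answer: 6513/2 ≈ 3256.5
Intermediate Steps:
Q(L, J) = 2 - 5*L/2 (Q(L, J) = 2 - (L + L*(6/(5 - 1))) = 2 - (L + L*(6/4)) = 2 - (L + L*(6*(1/4))) = 2 - (L + L*(3/2)) = 2 - (L + 3*L/2) = 2 - 5*L/2)
Q(-77, -170) - 1*(-3062) = (2 - 5/2*(-77)) - 1*(-3062) = (2 + 385/2) + 3062 = 389/2 + 3062 = 6513/2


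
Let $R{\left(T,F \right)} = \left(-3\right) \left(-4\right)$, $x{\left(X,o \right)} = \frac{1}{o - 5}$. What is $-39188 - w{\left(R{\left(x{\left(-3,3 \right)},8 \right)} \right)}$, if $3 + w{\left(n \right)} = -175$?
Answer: $-39010$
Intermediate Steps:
$x{\left(X,o \right)} = \frac{1}{-5 + o}$
$R{\left(T,F \right)} = 12$
$w{\left(n \right)} = -178$ ($w{\left(n \right)} = -3 - 175 = -178$)
$-39188 - w{\left(R{\left(x{\left(-3,3 \right)},8 \right)} \right)} = -39188 - -178 = -39188 + 178 = -39010$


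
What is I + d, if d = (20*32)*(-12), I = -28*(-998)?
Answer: 20264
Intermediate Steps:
I = 27944
d = -7680 (d = 640*(-12) = -7680)
I + d = 27944 - 7680 = 20264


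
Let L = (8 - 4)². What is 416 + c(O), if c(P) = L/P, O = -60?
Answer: 6236/15 ≈ 415.73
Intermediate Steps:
L = 16 (L = 4² = 16)
c(P) = 16/P
416 + c(O) = 416 + 16/(-60) = 416 + 16*(-1/60) = 416 - 4/15 = 6236/15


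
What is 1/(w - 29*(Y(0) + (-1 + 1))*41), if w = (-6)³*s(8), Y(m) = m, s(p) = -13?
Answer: 1/2808 ≈ 0.00035613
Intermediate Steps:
w = 2808 (w = (-6)³*(-13) = -216*(-13) = 2808)
1/(w - 29*(Y(0) + (-1 + 1))*41) = 1/(2808 - 29*(0 + (-1 + 1))*41) = 1/(2808 - 29*(0 + 0)*41) = 1/(2808 - 29*0*41) = 1/(2808 + 0*41) = 1/(2808 + 0) = 1/2808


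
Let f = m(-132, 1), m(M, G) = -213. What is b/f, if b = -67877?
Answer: 67877/213 ≈ 318.67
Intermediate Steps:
f = -213
b/f = -67877/(-213) = -67877*(-1/213) = 67877/213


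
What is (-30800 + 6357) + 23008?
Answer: -1435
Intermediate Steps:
(-30800 + 6357) + 23008 = -24443 + 23008 = -1435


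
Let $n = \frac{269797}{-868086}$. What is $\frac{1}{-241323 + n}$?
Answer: $- \frac{868086}{209489387575} \approx -4.1438 \cdot 10^{-6}$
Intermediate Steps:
$n = - \frac{269797}{868086}$ ($n = 269797 \left(- \frac{1}{868086}\right) = - \frac{269797}{868086} \approx -0.3108$)
$\frac{1}{-241323 + n} = \frac{1}{-241323 - \frac{269797}{868086}} = \frac{1}{- \frac{209489387575}{868086}} = - \frac{868086}{209489387575}$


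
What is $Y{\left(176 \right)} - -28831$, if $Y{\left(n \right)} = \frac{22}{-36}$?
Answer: $\frac{518947}{18} \approx 28830.0$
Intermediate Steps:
$Y{\left(n \right)} = - \frac{11}{18}$ ($Y{\left(n \right)} = 22 \left(- \frac{1}{36}\right) = - \frac{11}{18}$)
$Y{\left(176 \right)} - -28831 = - \frac{11}{18} - -28831 = - \frac{11}{18} + 28831 = \frac{518947}{18}$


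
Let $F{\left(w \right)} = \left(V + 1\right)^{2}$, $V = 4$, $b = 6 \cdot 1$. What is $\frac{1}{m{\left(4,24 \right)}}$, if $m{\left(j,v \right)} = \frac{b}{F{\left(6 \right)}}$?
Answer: $\frac{25}{6} \approx 4.1667$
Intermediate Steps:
$b = 6$
$F{\left(w \right)} = 25$ ($F{\left(w \right)} = \left(4 + 1\right)^{2} = 5^{2} = 25$)
$m{\left(j,v \right)} = \frac{6}{25}$
$\frac{1}{m{\left(4,24 \right)}} = \frac{1}{\frac{6}{25}} = \frac{25}{6}$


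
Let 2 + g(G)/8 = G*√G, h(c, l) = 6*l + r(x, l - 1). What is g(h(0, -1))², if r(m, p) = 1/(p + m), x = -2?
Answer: -15369 + 4000*I ≈ -15369.0 + 4000.0*I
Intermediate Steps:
r(m, p) = 1/(m + p)
h(c, l) = 1/(-3 + l) + 6*l (h(c, l) = 6*l + 1/(-2 + (l - 1)) = 6*l + 1/(-2 + (-1 + l)) = 6*l + 1/(-3 + l) = 1/(-3 + l) + 6*l)
g(G) = -16 + 8*G^(3/2) (g(G) = -16 + 8*(G*√G) = -16 + 8*G^(3/2))
g(h(0, -1))² = (-16 + 8*((1 + 6*(-1)*(-3 - 1))/(-3 - 1))^(3/2))² = (-16 + 8*((1 + 6*(-1)*(-4))/(-4))^(3/2))² = (-16 + 8*(-(1 + 24)/4)^(3/2))² = (-16 + 8*(-¼*25)^(3/2))² = (-16 + 8*(-25/4)^(3/2))² = (-16 + 8*(-125*I/8))² = (-16 - 125*I)²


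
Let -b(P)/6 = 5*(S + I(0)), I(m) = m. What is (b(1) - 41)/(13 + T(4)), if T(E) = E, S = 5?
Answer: -191/17 ≈ -11.235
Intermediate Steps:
b(P) = -150 (b(P) = -30*(5 + 0) = -30*5 = -6*25 = -150)
(b(1) - 41)/(13 + T(4)) = (-150 - 41)/(13 + 4) = -191/17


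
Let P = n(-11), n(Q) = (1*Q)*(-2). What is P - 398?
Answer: -376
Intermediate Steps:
n(Q) = -2*Q (n(Q) = Q*(-2) = -2*Q)
P = 22 (P = -2*(-11) = 22)
P - 398 = 22 - 398 = -376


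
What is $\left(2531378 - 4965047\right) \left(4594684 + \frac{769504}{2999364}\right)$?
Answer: $- \frac{2794892517138009260}{249947} \approx -1.1182 \cdot 10^{13}$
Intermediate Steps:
$\left(2531378 - 4965047\right) \left(4594684 + \frac{769504}{2999364}\right) = - 2433669 \left(4594684 + 769504 \cdot \frac{1}{2999364}\right) = - 2433669 \left(4594684 + \frac{192376}{749841}\right) = \left(-2433669\right) \frac{3445282637620}{749841} = - \frac{2794892517138009260}{249947}$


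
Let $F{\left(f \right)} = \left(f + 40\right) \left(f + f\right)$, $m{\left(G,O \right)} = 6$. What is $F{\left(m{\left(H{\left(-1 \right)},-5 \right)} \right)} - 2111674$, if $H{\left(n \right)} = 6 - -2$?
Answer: $-2111122$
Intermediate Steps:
$H{\left(n \right)} = 8$ ($H{\left(n \right)} = 6 + 2 = 8$)
$F{\left(f \right)} = 2 f \left(40 + f\right)$ ($F{\left(f \right)} = \left(40 + f\right) 2 f = 2 f \left(40 + f\right)$)
$F{\left(m{\left(H{\left(-1 \right)},-5 \right)} \right)} - 2111674 = 2 \cdot 6 \left(40 + 6\right) - 2111674 = 2 \cdot 6 \cdot 46 - 2111674 = 552 - 2111674 = -2111122$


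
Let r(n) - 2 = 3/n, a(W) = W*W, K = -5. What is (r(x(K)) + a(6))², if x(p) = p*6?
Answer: 143641/100 ≈ 1436.4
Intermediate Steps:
a(W) = W²
x(p) = 6*p
r(n) = 2 + 3/n
(r(x(K)) + a(6))² = ((2 + 3/((6*(-5)))) + 6²)² = ((2 + 3/(-30)) + 36)² = ((2 + 3*(-1/30)) + 36)² = ((2 - ⅒) + 36)² = (19/10 + 36)² = (379/10)² = 143641/100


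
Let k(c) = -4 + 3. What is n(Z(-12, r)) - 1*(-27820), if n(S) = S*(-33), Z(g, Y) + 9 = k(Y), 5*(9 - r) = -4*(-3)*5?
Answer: 28150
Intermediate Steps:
k(c) = -1
r = -3 (r = 9 - (-4*(-3))*5/5 = 9 - 12*5/5 = 9 - ⅕*60 = 9 - 12 = -3)
Z(g, Y) = -10 (Z(g, Y) = -9 - 1 = -10)
n(S) = -33*S
n(Z(-12, r)) - 1*(-27820) = -33*(-10) - 1*(-27820) = 330 + 27820 = 28150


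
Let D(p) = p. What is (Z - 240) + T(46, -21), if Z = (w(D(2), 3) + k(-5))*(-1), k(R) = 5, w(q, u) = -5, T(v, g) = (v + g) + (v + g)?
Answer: -190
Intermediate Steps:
T(v, g) = 2*g + 2*v (T(v, g) = (g + v) + (g + v) = 2*g + 2*v)
Z = 0 (Z = (-5 + 5)*(-1) = 0*(-1) = 0)
(Z - 240) + T(46, -21) = (0 - 240) + (2*(-21) + 2*46) = -240 + (-42 + 92) = -240 + 50 = -190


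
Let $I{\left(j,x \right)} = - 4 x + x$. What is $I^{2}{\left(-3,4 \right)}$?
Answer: $144$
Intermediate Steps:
$I{\left(j,x \right)} = - 3 x$
$I^{2}{\left(-3,4 \right)} = \left(\left(-3\right) 4\right)^{2} = \left(-12\right)^{2} = 144$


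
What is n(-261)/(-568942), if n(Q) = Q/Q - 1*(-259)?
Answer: -130/284471 ≈ -0.00045699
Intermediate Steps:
n(Q) = 260 (n(Q) = 1 + 259 = 260)
n(-261)/(-568942) = 260/(-568942) = 260*(-1/568942) = -130/284471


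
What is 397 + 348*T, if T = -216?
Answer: -74771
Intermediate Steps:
397 + 348*T = 397 + 348*(-216) = 397 - 75168 = -74771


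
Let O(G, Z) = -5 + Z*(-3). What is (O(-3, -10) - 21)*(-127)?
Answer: -508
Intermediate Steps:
O(G, Z) = -5 - 3*Z
(O(-3, -10) - 21)*(-127) = ((-5 - 3*(-10)) - 21)*(-127) = ((-5 + 30) - 21)*(-127) = (25 - 21)*(-127) = 4*(-127) = -508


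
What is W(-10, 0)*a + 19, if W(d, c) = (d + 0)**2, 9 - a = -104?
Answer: 11319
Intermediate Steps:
a = 113 (a = 9 - 1*(-104) = 9 + 104 = 113)
W(d, c) = d**2
W(-10, 0)*a + 19 = (-10)**2*113 + 19 = 100*113 + 19 = 11300 + 19 = 11319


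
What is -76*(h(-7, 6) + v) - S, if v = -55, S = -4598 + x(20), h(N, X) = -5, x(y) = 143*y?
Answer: 6298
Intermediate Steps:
S = -1738 (S = -4598 + 143*20 = -4598 + 2860 = -1738)
-76*(h(-7, 6) + v) - S = -76*(-5 - 55) - 1*(-1738) = -76*(-60) + 1738 = 4560 + 1738 = 6298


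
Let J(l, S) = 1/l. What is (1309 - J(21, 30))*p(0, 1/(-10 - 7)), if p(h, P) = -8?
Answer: -219904/21 ≈ -10472.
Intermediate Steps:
(1309 - J(21, 30))*p(0, 1/(-10 - 7)) = (1309 - 1/21)*(-8) = (27488/21)*(-8) = -219904/21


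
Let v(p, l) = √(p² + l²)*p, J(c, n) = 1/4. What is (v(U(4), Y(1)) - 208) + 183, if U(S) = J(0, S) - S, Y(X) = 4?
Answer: -25 - 15*√481/16 ≈ -45.561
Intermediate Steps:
J(c, n) = ¼
U(S) = ¼ - S
v(p, l) = p*√(l² + p²) (v(p, l) = √(l² + p²)*p = p*√(l² + p²))
(v(U(4), Y(1)) - 208) + 183 = ((¼ - 1*4)*√(4² + (¼ - 1*4)²) - 208) + 183 = ((¼ - 4)*√(16 + (¼ - 4)²) - 208) + 183 = (-15*√(16 + (-15/4)²)/4 - 208) + 183 = (-15*√(16 + 225/16)/4 - 208) + 183 = (-15*√481/16 - 208) + 183 = (-208 - 15*√481/16) + 183 = -25 - 15*√481/16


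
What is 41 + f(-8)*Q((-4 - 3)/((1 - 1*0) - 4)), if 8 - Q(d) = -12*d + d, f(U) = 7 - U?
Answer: 546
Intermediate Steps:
Q(d) = 8 + 11*d (Q(d) = 8 - (-12*d + d) = 8 - (-11)*d = 8 + 11*d)
41 + f(-8)*Q((-4 - 3)/((1 - 1*0) - 4)) = 41 + (7 - 1*(-8))*(8 + 11*((-4 - 3)/((1 - 1*0) - 4))) = 41 + (7 + 8)*(8 + 11*(-7/((1 + 0) - 4))) = 41 + 15*(8 + 11*(-7/(1 - 4))) = 41 + 15*(8 + 11*(-7/(-3))) = 41 + 15*(8 + 11*(-7*(-1/3))) = 41 + 15*(8 + 11*(7/3)) = 41 + 15*(8 + 77/3) = 41 + 15*(101/3) = 41 + 505 = 546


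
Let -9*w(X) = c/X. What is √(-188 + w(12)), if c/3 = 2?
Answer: I*√6770/6 ≈ 13.713*I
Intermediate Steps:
c = 6 (c = 3*2 = 6)
w(X) = -2/(3*X)
√(-188 + w(12)) = √(-188 - ⅔/12) = √(-188 - ⅔*1/12) = √(-188 - 1/18) = √(-3385/18) = I*√6770/6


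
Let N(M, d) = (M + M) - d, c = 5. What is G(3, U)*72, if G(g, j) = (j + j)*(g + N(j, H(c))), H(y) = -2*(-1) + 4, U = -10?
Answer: 33120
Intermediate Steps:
H(y) = 6 (H(y) = 2 + 4 = 6)
N(M, d) = -d + 2*M (N(M, d) = 2*M - d = -d + 2*M)
G(g, j) = 2*j*(-6 + g + 2*j) (G(g, j) = (j + j)*(g + (-1*6 + 2*j)) = (2*j)*(g + (-6 + 2*j)) = (2*j)*(-6 + g + 2*j) = 2*j*(-6 + g + 2*j))
G(3, U)*72 = (2*(-10)*(-6 + 3 + 2*(-10)))*72 = (2*(-10)*(-6 + 3 - 20))*72 = (2*(-10)*(-23))*72 = 460*72 = 33120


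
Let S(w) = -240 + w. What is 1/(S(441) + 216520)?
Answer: 1/216721 ≈ 4.6142e-6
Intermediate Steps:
1/(S(441) + 216520) = 1/((-240 + 441) + 216520) = 1/(201 + 216520) = 1/216721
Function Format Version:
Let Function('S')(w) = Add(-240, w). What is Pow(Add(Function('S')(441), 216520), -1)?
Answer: Rational(1, 216721) ≈ 4.6142e-6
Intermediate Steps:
Pow(Add(Function('S')(441), 216520), -1) = Pow(Add(Add(-240, 441), 216520), -1) = Pow(Add(201, 216520), -1) = Pow(216721, -1) = Rational(1, 216721)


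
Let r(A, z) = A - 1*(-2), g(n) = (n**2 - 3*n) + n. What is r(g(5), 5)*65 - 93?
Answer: 1012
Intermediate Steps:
g(n) = n**2 - 2*n
r(A, z) = 2 + A (r(A, z) = A + 2 = 2 + A)
r(g(5), 5)*65 - 93 = (2 + 5*(-2 + 5))*65 - 93 = (2 + 5*3)*65 - 93 = (2 + 15)*65 - 93 = 17*65 - 93 = 1105 - 93 = 1012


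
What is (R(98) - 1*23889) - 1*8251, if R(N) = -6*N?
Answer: -32728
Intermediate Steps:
(R(98) - 1*23889) - 1*8251 = (-6*98 - 1*23889) - 1*8251 = (-588 - 23889) - 8251 = -24477 - 8251 = -32728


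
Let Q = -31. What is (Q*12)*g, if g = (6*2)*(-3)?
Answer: 13392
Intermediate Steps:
g = -36 (g = 12*(-3) = -36)
(Q*12)*g = -31*12*(-36) = -372*(-36) = 13392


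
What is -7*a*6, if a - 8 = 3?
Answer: -462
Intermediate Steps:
a = 11 (a = 8 + 3 = 11)
-7*a*6 = -7*11*6 = -77*6 = -462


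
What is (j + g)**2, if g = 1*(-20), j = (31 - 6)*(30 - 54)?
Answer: 384400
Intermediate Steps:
j = -600 (j = 25*(-24) = -600)
g = -20
(j + g)**2 = (-600 - 20)**2 = (-620)**2 = 384400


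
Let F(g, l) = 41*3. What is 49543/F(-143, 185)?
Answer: 49543/123 ≈ 402.79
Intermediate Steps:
F(g, l) = 123
49543/F(-143, 185) = 49543/123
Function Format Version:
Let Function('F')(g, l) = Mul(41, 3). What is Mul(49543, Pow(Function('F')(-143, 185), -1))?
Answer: Rational(49543, 123) ≈ 402.79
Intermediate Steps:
Function('F')(g, l) = 123
Mul(49543, Pow(Function('F')(-143, 185), -1)) = Mul(49543, Pow(123, -1)) = Mul(49543, Rational(1, 123)) = Rational(49543, 123)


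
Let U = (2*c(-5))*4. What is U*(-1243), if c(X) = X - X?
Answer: 0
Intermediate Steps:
c(X) = 0
U = 0 (U = (2*0)*4 = 0*4 = 0)
U*(-1243) = 0*(-1243) = 0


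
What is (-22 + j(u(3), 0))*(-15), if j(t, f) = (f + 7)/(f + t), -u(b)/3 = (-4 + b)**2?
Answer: 365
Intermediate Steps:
u(b) = -3*(-4 + b)**2
j(t, f) = (7 + f)/(f + t)
(-22 + j(u(3), 0))*(-15) = (-22 + (7 + 0)/(0 - 3*(-4 + 3)**2))*(-15) = (-22 + 7/(0 - 3*(-1)**2))*(-15) = (-22 + 7/(0 - 3*1))*(-15) = (-22 + 7/(0 - 3))*(-15) = (-22 + 7/(-3))*(-15) = (-22 - 1/3*7)*(-15) = (-22 - 7/3)*(-15) = -73/3*(-15) = 365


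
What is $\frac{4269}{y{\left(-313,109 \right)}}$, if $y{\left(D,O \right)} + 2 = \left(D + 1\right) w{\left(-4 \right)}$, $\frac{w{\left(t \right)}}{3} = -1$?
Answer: $\frac{4269}{934} \approx 4.5707$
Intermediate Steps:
$w{\left(t \right)} = -3$ ($w{\left(t \right)} = 3 \left(-1\right) = -3$)
$y{\left(D,O \right)} = -5 - 3 D$ ($y{\left(D,O \right)} = -2 + \left(D + 1\right) \left(-3\right) = -2 + \left(1 + D\right) \left(-3\right) = -2 - \left(3 + 3 D\right) = -5 - 3 D$)
$\frac{4269}{y{\left(-313,109 \right)}} = \frac{4269}{-5 - -939} = \frac{4269}{-5 + 939} = \frac{4269}{934}$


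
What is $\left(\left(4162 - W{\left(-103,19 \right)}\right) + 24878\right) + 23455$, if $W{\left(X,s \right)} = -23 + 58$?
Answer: $52460$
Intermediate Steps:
$W{\left(X,s \right)} = 35$
$\left(\left(4162 - W{\left(-103,19 \right)}\right) + 24878\right) + 23455 = \left(\left(4162 - 35\right) + 24878\right) + 23455 = \left(4127 + 24878\right) + 23455 = 29005 + 23455 = 52460$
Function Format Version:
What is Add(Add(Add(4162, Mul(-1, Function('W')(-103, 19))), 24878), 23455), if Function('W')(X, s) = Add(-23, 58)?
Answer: 52460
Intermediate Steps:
Function('W')(X, s) = 35
Add(Add(Add(4162, Mul(-1, Function('W')(-103, 19))), 24878), 23455) = Add(Add(Add(4162, Mul(-1, 35)), 24878), 23455) = Add(Add(Add(4162, -35), 24878), 23455) = Add(Add(4127, 24878), 23455) = Add(29005, 23455) = 52460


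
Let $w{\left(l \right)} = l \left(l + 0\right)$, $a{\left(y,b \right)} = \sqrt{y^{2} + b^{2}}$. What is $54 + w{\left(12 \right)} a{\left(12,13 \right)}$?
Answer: $54 + 144 \sqrt{313} \approx 2601.6$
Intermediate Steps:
$a{\left(y,b \right)} = \sqrt{b^{2} + y^{2}}$
$w{\left(l \right)} = l^{2}$ ($w{\left(l \right)} = l l = l^{2}$)
$54 + w{\left(12 \right)} a{\left(12,13 \right)} = 54 + 12^{2} \sqrt{13^{2} + 12^{2}} = 54 + 144 \sqrt{169 + 144} = 54 + 144 \sqrt{313}$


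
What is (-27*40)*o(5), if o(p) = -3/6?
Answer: 540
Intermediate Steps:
o(p) = -½ (o(p) = -3*⅙ = -½)
(-27*40)*o(5) = -27*40*(-½) = -1080*(-½) = 540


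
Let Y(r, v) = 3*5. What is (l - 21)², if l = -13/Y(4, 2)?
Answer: 107584/225 ≈ 478.15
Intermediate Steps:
Y(r, v) = 15
l = -13/15 ≈ -0.86667
(l - 21)² = (-13/15 - 21)² = (-328/15)² = 107584/225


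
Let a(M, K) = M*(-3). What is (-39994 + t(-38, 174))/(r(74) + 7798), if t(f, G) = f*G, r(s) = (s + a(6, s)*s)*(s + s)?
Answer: 23303/89193 ≈ 0.26126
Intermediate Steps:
a(M, K) = -3*M
r(s) = -34*s² (r(s) = (s + (-3*6)*s)*(s + s) = (s - 18*s)*(2*s) = (-17*s)*(2*s) = -34*s²)
t(f, G) = G*f
(-39994 + t(-38, 174))/(r(74) + 7798) = (-39994 + 174*(-38))/(-34*74² + 7798) = (-39994 - 6612)/(-34*5476 + 7798) = -46606/(-186184 + 7798) = -46606/(-178386) = -46606*(-1/178386) = 23303/89193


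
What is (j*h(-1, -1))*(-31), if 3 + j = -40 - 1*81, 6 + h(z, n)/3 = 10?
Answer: 46128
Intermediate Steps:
h(z, n) = 12 (h(z, n) = -18 + 3*10 = -18 + 30 = 12)
j = -124 (j = -3 + (-40 - 1*81) = -3 + (-40 - 81) = -3 - 121 = -124)
(j*h(-1, -1))*(-31) = -124*12*(-31) = -1488*(-31) = 46128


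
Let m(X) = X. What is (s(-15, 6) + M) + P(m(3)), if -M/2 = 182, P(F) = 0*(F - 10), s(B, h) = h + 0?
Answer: -358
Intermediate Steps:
s(B, h) = h
P(F) = 0 (P(F) = 0*(-10 + F) = 0)
M = -364 (M = -2*182 = -364)
(s(-15, 6) + M) + P(m(3)) = (6 - 364) + 0 = -358 + 0 = -358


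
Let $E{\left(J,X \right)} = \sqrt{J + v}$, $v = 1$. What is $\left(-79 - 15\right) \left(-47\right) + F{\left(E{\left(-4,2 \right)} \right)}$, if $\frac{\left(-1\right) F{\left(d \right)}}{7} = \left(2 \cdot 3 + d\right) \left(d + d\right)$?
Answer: $4460 - 84 i \sqrt{3} \approx 4460.0 - 145.49 i$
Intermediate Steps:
$E{\left(J,X \right)} = \sqrt{1 + J}$ ($E{\left(J,X \right)} = \sqrt{J + 1} = \sqrt{1 + J}$)
$F{\left(d \right)} = - 14 d \left(6 + d\right)$ ($F{\left(d \right)} = - 7 \left(2 \cdot 3 + d\right) \left(d + d\right) = - 7 \left(6 + d\right) 2 d = - 7 \cdot 2 d \left(6 + d\right) = - 14 d \left(6 + d\right)$)
$\left(-79 - 15\right) \left(-47\right) + F{\left(E{\left(-4,2 \right)} \right)} = \left(-79 - 15\right) \left(-47\right) - 14 \sqrt{1 - 4} \left(6 + \sqrt{1 - 4}\right) = \left(-79 - 15\right) \left(-47\right) - 14 \sqrt{-3} \left(6 + \sqrt{-3}\right) = \left(-94\right) \left(-47\right) - 14 i \sqrt{3} \left(6 + i \sqrt{3}\right) = 4418 - 14 i \sqrt{3} \left(6 + i \sqrt{3}\right)$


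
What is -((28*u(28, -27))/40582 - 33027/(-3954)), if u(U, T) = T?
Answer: -222885415/26743538 ≈ -8.3342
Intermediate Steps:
-((28*u(28, -27))/40582 - 33027/(-3954)) = -((28*(-27))/40582 - 33027/(-3954)) = -(-756*1/40582 - 33027*(-1/3954)) = -(-378/20291 + 11009/1318) = -1*222885415/26743538 = -222885415/26743538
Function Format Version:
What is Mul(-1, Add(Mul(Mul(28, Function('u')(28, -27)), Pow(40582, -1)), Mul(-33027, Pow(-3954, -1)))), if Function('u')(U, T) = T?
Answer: Rational(-222885415, 26743538) ≈ -8.3342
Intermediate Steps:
Mul(-1, Add(Mul(Mul(28, Function('u')(28, -27)), Pow(40582, -1)), Mul(-33027, Pow(-3954, -1)))) = Mul(-1, Add(Mul(Mul(28, -27), Pow(40582, -1)), Mul(-33027, Pow(-3954, -1)))) = Mul(-1, Add(Mul(-756, Rational(1, 40582)), Mul(-33027, Rational(-1, 3954)))) = Mul(-1, Add(Rational(-378, 20291), Rational(11009, 1318))) = Mul(-1, Rational(222885415, 26743538)) = Rational(-222885415, 26743538)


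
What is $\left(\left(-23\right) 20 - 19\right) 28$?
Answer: $-13412$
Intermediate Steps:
$\left(\left(-23\right) 20 - 19\right) 28 = \left(-460 - 19\right) 28 = \left(-479\right) 28 = -13412$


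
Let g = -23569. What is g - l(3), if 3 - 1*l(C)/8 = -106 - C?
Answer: -24465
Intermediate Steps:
l(C) = 872 + 8*C (l(C) = 24 - 8*(-106 - C) = 24 + (848 + 8*C) = 872 + 8*C)
g - l(3) = -23569 - (872 + 8*3) = -23569 - (872 + 24) = -23569 - 1*896 = -23569 - 896 = -24465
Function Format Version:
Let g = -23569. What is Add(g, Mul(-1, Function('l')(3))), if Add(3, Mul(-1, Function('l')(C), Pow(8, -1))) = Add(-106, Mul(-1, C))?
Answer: -24465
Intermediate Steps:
Function('l')(C) = Add(872, Mul(8, C)) (Function('l')(C) = Add(24, Mul(-8, Add(-106, Mul(-1, C)))) = Add(24, Add(848, Mul(8, C))) = Add(872, Mul(8, C)))
Add(g, Mul(-1, Function('l')(3))) = Add(-23569, Mul(-1, Add(872, Mul(8, 3)))) = Add(-23569, Mul(-1, Add(872, 24))) = Add(-23569, Mul(-1, 896)) = Add(-23569, -896) = -24465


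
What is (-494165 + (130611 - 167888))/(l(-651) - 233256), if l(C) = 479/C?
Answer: 345968742/151850135 ≈ 2.2784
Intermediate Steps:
(-494165 + (130611 - 167888))/(l(-651) - 233256) = (-494165 + (130611 - 167888))/(479/(-651) - 233256) = (-494165 - 37277)/(479*(-1/651) - 233256) = -531442/(-479/651 - 233256) = -531442/(-151850135/651) = -531442*(-651/151850135) = 345968742/151850135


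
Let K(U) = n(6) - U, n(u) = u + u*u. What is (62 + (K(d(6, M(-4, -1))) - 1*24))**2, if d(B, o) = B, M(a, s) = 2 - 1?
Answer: 5476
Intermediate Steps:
M(a, s) = 1
n(u) = u + u**2
K(U) = 42 - U (K(U) = 6*(1 + 6) - U = 6*7 - U = 42 - U)
(62 + (K(d(6, M(-4, -1))) - 1*24))**2 = (62 + ((42 - 1*6) - 1*24))**2 = (62 + ((42 - 6) - 24))**2 = (62 + (36 - 24))**2 = (62 + 12)**2 = 74**2 = 5476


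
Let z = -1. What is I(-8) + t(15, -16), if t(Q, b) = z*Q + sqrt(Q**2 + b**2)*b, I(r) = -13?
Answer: -28 - 16*sqrt(481) ≈ -378.91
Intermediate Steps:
t(Q, b) = -Q + b*sqrt(Q**2 + b**2) (t(Q, b) = -Q + sqrt(Q**2 + b**2)*b = -Q + b*sqrt(Q**2 + b**2))
I(-8) + t(15, -16) = -13 + (-1*15 - 16*sqrt(15**2 + (-16)**2)) = -13 + (-15 - 16*sqrt(225 + 256)) = -13 + (-15 - 16*sqrt(481)) = -28 - 16*sqrt(481)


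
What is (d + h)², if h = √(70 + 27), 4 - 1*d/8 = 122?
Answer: (944 - √97)² ≈ 8.7264e+5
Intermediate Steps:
d = -944 (d = 32 - 8*122 = 32 - 976 = -944)
h = √97 ≈ 9.8489
(d + h)² = (-944 + √97)²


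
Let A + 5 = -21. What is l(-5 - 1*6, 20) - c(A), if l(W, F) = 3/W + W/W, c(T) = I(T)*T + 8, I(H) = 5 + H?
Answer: -6086/11 ≈ -553.27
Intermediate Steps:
A = -26 (A = -5 - 21 = -26)
c(T) = 8 + T*(5 + T) (c(T) = (5 + T)*T + 8 = T*(5 + T) + 8 = 8 + T*(5 + T))
l(W, F) = 1 + 3/W (l(W, F) = 3/W + 1 = 1 + 3/W)
l(-5 - 1*6, 20) - c(A) = (3 + (-5 - 1*6))/(-5 - 1*6) - (8 - 26*(5 - 26)) = (3 + (-5 - 6))/(-5 - 6) - (8 - 26*(-21)) = (3 - 11)/(-11) - (8 + 546) = -1/11*(-8) - 1*554 = 8/11 - 554 = -6086/11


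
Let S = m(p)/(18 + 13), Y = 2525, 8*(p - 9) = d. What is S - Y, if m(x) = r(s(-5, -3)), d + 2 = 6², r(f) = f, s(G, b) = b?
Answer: -78278/31 ≈ -2525.1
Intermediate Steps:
d = 34 (d = -2 + 6² = -2 + 36 = 34)
p = 53/4 (p = 9 + (⅛)*34 = 9 + 17/4 = 53/4 ≈ 13.250)
m(x) = -3
S = -3/31 (S = -3/(18 + 13) = -3/31 ≈ -0.096774)
S - Y = -3/31 - 1*2525 = -3/31 - 2525 = -78278/31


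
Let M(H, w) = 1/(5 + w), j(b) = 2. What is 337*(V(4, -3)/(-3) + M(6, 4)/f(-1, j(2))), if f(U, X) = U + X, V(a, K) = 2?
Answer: -1685/9 ≈ -187.22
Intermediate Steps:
337*(V(4, -3)/(-3) + M(6, 4)/f(-1, j(2))) = 337*(2/(-3) + 1/((5 + 4)*(-1 + 2))) = 337*(2*(-⅓) + 1/(9*1)) = 337*(-⅔ + (⅑)*1) = 337*(-⅔ + ⅑) = 337*(-5/9) = -1685/9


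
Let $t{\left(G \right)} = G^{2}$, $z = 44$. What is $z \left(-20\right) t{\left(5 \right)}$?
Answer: $-22000$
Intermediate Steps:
$z \left(-20\right) t{\left(5 \right)} = 44 \left(-20\right) 5^{2} = \left(-880\right) 25 = -22000$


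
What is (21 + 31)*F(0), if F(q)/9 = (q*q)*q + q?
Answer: 0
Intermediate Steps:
F(q) = 9*q + 9*q**3 (F(q) = 9*((q*q)*q + q) = 9*(q**2*q + q) = 9*(q**3 + q) = 9*(q + q**3) = 9*q + 9*q**3)
(21 + 31)*F(0) = (21 + 31)*(9*0*(1 + 0**2)) = 52*(9*0*(1 + 0)) = 52*(9*0*1) = 52*0 = 0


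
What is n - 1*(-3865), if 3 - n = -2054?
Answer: 5922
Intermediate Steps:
n = 2057 (n = 3 - 1*(-2054) = 3 + 2054 = 2057)
n - 1*(-3865) = 2057 - 1*(-3865) = 2057 + 3865 = 5922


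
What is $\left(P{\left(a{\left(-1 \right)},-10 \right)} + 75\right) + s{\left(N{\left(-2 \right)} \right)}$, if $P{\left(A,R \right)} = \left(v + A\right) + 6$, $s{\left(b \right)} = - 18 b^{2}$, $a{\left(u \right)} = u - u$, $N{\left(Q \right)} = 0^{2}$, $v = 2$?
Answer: $83$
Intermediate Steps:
$N{\left(Q \right)} = 0$
$a{\left(u \right)} = 0$
$P{\left(A,R \right)} = 8 + A$ ($P{\left(A,R \right)} = \left(2 + A\right) + 6 = 8 + A$)
$\left(P{\left(a{\left(-1 \right)},-10 \right)} + 75\right) + s{\left(N{\left(-2 \right)} \right)} = \left(\left(8 + 0\right) + 75\right) - 18 \cdot 0^{2} = \left(8 + 75\right) - 0 = 83 + 0 = 83$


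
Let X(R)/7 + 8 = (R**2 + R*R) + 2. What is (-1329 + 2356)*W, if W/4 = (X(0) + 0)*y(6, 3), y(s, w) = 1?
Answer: -172536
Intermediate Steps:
X(R) = -42 + 14*R**2 (X(R) = -56 + 7*((R**2 + R*R) + 2) = -56 + 7*((R**2 + R**2) + 2) = -56 + 7*(2*R**2 + 2) = -56 + 7*(2 + 2*R**2) = -56 + (14 + 14*R**2) = -42 + 14*R**2)
W = -168 (W = 4*(((-42 + 14*0**2) + 0)*1) = 4*(((-42 + 14*0) + 0)*1) = 4*(((-42 + 0) + 0)*1) = 4*((-42 + 0)*1) = 4*(-42*1) = 4*(-42) = -168)
(-1329 + 2356)*W = (-1329 + 2356)*(-168) = 1027*(-168) = -172536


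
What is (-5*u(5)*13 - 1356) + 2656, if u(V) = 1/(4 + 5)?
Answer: 11635/9 ≈ 1292.8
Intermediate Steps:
u(V) = 1/9
(-5*u(5)*13 - 1356) + 2656 = (-5*1/9*13 - 1356) + 2656 = (-5/9*13 - 1356) + 2656 = (-65/9 - 1356) + 2656 = -12269/9 + 2656 = 11635/9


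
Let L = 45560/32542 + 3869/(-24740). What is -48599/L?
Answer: -19563262099460/500624701 ≈ -39078.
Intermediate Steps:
L = 500624701/402544540 (L = 45560*(1/32542) + 3869*(-1/24740) = 22780/16271 - 3869/24740 = 500624701/402544540 ≈ 1.2437)
-48599/L = -48599/500624701/402544540 = -48599*402544540/500624701 = -19563262099460/500624701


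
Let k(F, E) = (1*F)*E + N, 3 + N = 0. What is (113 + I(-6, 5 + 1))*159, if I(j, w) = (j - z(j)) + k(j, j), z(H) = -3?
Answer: 22737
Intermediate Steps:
N = -3 (N = -3 + 0 = -3)
k(F, E) = -3 + E*F (k(F, E) = (1*F)*E - 3 = F*E - 3 = E*F - 3 = -3 + E*F)
I(j, w) = j + j² (I(j, w) = (j - 1*(-3)) + (-3 + j*j) = (j + 3) + (-3 + j²) = (3 + j) + (-3 + j²) = j + j²)
(113 + I(-6, 5 + 1))*159 = (113 - 6*(1 - 6))*159 = (113 - 6*(-5))*159 = (113 + 30)*159 = 143*159 = 22737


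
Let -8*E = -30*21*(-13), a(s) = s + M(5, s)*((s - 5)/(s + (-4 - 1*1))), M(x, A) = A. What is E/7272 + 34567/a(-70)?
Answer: -27946061/113120 ≈ -247.05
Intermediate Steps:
a(s) = 2*s (a(s) = s + s*((s - 5)/(s + (-4 - 1*1))) = s + s*((-5 + s)/(s + (-4 - 1))) = s + s*((-5 + s)/(s - 5)) = s + s*((-5 + s)/(-5 + s)) = s + s*1 = s + s = 2*s)
E = -4095/4 (E = -(-30*21)*(-13)/8 = -(-315)*(-13)/4 = -⅛*8190 = -4095/4 ≈ -1023.8)
E/7272 + 34567/a(-70) = -4095/4/7272 + 34567/((2*(-70))) = -4095/4*1/7272 + 34567/(-140) = -455/3232 + 34567*(-1/140) = -455/3232 - 34567/140 = -27946061/113120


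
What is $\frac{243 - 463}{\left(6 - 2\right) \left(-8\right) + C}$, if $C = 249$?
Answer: $- \frac{220}{217} \approx -1.0138$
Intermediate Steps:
$\frac{243 - 463}{\left(6 - 2\right) \left(-8\right) + C} = \frac{243 - 463}{\left(6 - 2\right) \left(-8\right) + 249} = - \frac{220}{4 \left(-8\right) + 249} = - \frac{220}{-32 + 249} = - \frac{220}{217}$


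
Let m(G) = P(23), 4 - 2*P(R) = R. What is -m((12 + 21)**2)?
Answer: 19/2 ≈ 9.5000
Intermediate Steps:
P(R) = 2 - R/2
m(G) = -19/2 (m(G) = 2 - 1/2*23 = 2 - 23/2 = -19/2)
-m((12 + 21)**2) = -1*(-19/2) = 19/2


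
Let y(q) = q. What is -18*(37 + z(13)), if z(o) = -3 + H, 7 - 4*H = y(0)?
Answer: -1287/2 ≈ -643.50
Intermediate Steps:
H = 7/4 (H = 7/4 - ¼*0 = 7/4 + 0 = 7/4 ≈ 1.7500)
z(o) = -5/4 (z(o) = -3 + 7/4 = -5/4)
-18*(37 + z(13)) = -18*(37 - 5/4) = -18*143/4 = -1287/2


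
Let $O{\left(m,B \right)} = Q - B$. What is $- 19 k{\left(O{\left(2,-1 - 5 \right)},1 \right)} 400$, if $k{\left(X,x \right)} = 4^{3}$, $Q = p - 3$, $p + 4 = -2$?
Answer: $-486400$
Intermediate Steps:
$p = -6$ ($p = -4 - 2 = -6$)
$Q = -9$ ($Q = -6 - 3 = -9$)
$O{\left(m,B \right)} = -9 - B$
$k{\left(X,x \right)} = 64$
$- 19 k{\left(O{\left(2,-1 - 5 \right)},1 \right)} 400 = \left(-19\right) 64 \cdot 400 = \left(-1216\right) 400 = -486400$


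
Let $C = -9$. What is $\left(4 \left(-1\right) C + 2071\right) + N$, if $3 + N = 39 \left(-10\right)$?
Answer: $1714$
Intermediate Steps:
$N = -393$ ($N = -3 + 39 \left(-10\right) = -3 - 390 = -393$)
$\left(4 \left(-1\right) C + 2071\right) + N = \left(4 \left(-1\right) \left(-9\right) + 2071\right) - 393 = \left(\left(-4\right) \left(-9\right) + 2071\right) - 393 = \left(36 + 2071\right) - 393 = 2107 - 393 = 1714$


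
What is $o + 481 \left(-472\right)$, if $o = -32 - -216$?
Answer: $-226848$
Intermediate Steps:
$o = 184$ ($o = -32 + 216 = 184$)
$o + 481 \left(-472\right) = 184 + 481 \left(-472\right) = 184 - 227032 = -226848$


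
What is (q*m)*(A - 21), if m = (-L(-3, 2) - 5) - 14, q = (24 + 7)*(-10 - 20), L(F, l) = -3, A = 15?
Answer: -89280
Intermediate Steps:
q = -930 (q = 31*(-30) = -930)
m = -16 (m = (-1*(-3) - 5) - 14 = (3 - 5) - 14 = -2 - 14 = -16)
(q*m)*(A - 21) = (-930*(-16))*(15 - 21) = 14880*(-6) = -89280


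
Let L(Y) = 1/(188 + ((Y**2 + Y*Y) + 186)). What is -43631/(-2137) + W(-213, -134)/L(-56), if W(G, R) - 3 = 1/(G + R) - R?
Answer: 675173680033/741539 ≈ 9.1050e+5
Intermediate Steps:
W(G, R) = 3 + 1/(G + R) - R (W(G, R) = 3 + (1/(G + R) - R) = 3 + 1/(G + R) - R)
L(Y) = 1/(374 + 2*Y**2) (L(Y) = 1/(188 + ((Y**2 + Y**2) + 186)) = 1/(188 + (2*Y**2 + 186)) = 1/(188 + (186 + 2*Y**2)) = 1/(374 + 2*Y**2))
-43631/(-2137) + W(-213, -134)/L(-56) = -43631/(-2137) + ((1 - 1*(-134)**2 + 3*(-213) + 3*(-134) - 1*(-213)*(-134))/(-213 - 134))/((1/(2*(187 + (-56)**2)))) = -43631*(-1/2137) + ((1 - 1*17956 - 639 - 402 - 28542)/(-347))/((1/(2*(187 + 3136)))) = 43631/2137 + (-(1 - 17956 - 639 - 402 - 28542)/347)/(((1/2)/3323)) = 43631/2137 + (-1/347*(-47538))/(((1/2)*(1/3323))) = 43631/2137 + 47538/(347*(1/6646)) = 43631/2137 + (47538/347)*6646 = 43631/2137 + 315937548/347 = 675173680033/741539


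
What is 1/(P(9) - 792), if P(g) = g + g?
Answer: -1/774 ≈ -0.0012920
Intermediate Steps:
P(g) = 2*g
1/(P(9) - 792) = 1/(2*9 - 792) = 1/(18 - 792) = 1/(-774) = -1/774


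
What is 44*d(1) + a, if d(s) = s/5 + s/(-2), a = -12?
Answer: -126/5 ≈ -25.200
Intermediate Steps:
d(s) = -3*s/10 (d(s) = s*(⅕) + s*(-½) = s/5 - s/2 = -3*s/10)
44*d(1) + a = 44*(-3/10*1) - 12 = 44*(-3/10) - 12 = -66/5 - 12 = -126/5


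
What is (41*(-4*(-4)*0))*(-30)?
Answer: 0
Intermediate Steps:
(41*(-4*(-4)*0))*(-30) = (41*(16*0))*(-30) = (41*0)*(-30) = 0*(-30) = 0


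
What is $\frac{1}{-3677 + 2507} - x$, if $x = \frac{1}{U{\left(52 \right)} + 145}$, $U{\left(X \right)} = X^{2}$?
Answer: $- \frac{4019}{3333330} \approx -0.0012057$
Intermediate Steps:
$x = \frac{1}{2849}$ ($x = \frac{1}{52^{2} + 145} = \frac{1}{2704 + 145} = \frac{1}{2849} \approx 0.000351$)
$\frac{1}{-3677 + 2507} - x = \frac{1}{-3677 + 2507} - \frac{1}{2849} = \frac{1}{-1170} - \frac{1}{2849} = - \frac{1}{1170} - \frac{1}{2849} = - \frac{4019}{3333330}$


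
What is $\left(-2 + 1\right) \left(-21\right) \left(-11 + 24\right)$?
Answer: $273$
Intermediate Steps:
$\left(-2 + 1\right) \left(-21\right) \left(-11 + 24\right) = \left(-1\right) \left(-21\right) 13 = 21 \cdot 13 = 273$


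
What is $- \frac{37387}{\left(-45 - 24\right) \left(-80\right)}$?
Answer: $- \frac{37387}{5520} \approx -6.773$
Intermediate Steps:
$- \frac{37387}{\left(-45 - 24\right) \left(-80\right)} = - \frac{37387}{\left(-69\right) \left(-80\right)} = - \frac{37387}{5520}$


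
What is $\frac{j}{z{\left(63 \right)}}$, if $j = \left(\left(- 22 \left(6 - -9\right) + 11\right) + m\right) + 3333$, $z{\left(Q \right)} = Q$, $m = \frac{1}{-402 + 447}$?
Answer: $\frac{135631}{2835} \approx 47.842$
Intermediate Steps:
$m = \frac{1}{45} \approx 0.022222$
$j = \frac{135631}{45}$ ($j = \left(\left(- 22 \left(6 - -9\right) + 11\right) + \frac{1}{45}\right) + 3333 = \left(\left(- 22 \left(6 + 9\right) + 11\right) + \frac{1}{45}\right) + 3333 = \left(\left(\left(-22\right) 15 + 11\right) + \frac{1}{45}\right) + 3333 = \left(\left(-330 + 11\right) + \frac{1}{45}\right) + 3333 = \left(-319 + \frac{1}{45}\right) + 3333 = - \frac{14354}{45} + 3333 = \frac{135631}{45} \approx 3014.0$)
$\frac{j}{z{\left(63 \right)}} = \frac{135631}{45 \cdot 63} = \frac{135631}{45} \cdot \frac{1}{63} = \frac{135631}{2835}$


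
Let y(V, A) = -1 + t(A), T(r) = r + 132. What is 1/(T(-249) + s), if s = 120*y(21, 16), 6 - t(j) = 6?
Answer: -1/237 ≈ -0.0042194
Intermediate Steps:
T(r) = 132 + r
t(j) = 0 (t(j) = 6 - 1*6 = 6 - 6 = 0)
y(V, A) = -1 (y(V, A) = -1 + 0 = -1)
s = -120 (s = 120*(-1) = -120)
1/(T(-249) + s) = 1/((132 - 249) - 120) = 1/(-117 - 120) = 1/(-237) = -1/237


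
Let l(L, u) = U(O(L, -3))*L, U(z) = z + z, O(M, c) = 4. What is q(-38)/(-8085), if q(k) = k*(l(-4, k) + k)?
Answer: -76/231 ≈ -0.32900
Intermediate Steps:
U(z) = 2*z
l(L, u) = 8*L (l(L, u) = (2*4)*L = 8*L)
q(k) = k*(-32 + k) (q(k) = k*(8*(-4) + k) = k*(-32 + k))
q(-38)/(-8085) = -38*(-32 - 38)/(-8085) = -38*(-70)*(-1/8085) = 2660*(-1/8085) = -76/231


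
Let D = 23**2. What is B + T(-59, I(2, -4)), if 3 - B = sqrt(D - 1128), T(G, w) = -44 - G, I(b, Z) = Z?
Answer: 18 - I*sqrt(599) ≈ 18.0 - 24.474*I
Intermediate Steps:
D = 529
B = 3 - I*sqrt(599) (B = 3 - sqrt(529 - 1128) = 3 - sqrt(-599) = 3 - I*sqrt(599) ≈ 3.0 - 24.474*I)
B + T(-59, I(2, -4)) = (3 - I*sqrt(599)) + (-44 - 1*(-59)) = (3 - I*sqrt(599)) + (-44 + 59) = (3 - I*sqrt(599)) + 15 = 18 - I*sqrt(599)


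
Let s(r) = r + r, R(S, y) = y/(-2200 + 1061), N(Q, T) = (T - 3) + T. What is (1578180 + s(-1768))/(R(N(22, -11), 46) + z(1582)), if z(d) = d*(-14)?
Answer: -896759758/12613309 ≈ -71.096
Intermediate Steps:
N(Q, T) = -3 + 2*T (N(Q, T) = (-3 + T) + T = -3 + 2*T)
R(S, y) = -y/1139 (R(S, y) = y/(-1139) = -y/1139)
z(d) = -14*d
s(r) = 2*r
(1578180 + s(-1768))/(R(N(22, -11), 46) + z(1582)) = (1578180 + 2*(-1768))/(-1/1139*46 - 14*1582) = (1578180 - 3536)/(-46/1139 - 22148) = 1574644/(-25226618/1139) = 1574644*(-1139/25226618) = -896759758/12613309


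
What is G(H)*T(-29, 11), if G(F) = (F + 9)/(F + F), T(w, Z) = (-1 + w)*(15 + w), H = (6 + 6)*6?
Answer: 945/4 ≈ 236.25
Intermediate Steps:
H = 72 (H = 12*6 = 72)
G(F) = (9 + F)/(2*F) (G(F) = (9 + F)/((2*F)) = (9 + F)*(1/(2*F)) = (9 + F)/(2*F))
G(H)*T(-29, 11) = ((½)*(9 + 72)/72)*(-15 + (-29)² + 14*(-29)) = ((½)*(1/72)*81)*(-15 + 841 - 406) = (9/16)*420 = 945/4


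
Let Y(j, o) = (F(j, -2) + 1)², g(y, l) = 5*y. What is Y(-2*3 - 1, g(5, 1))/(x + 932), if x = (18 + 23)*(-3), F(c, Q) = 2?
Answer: 9/809 ≈ 0.011125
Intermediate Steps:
x = -123 (x = 41*(-3) = -123)
Y(j, o) = 9 (Y(j, o) = (2 + 1)² = 3² = 9)
Y(-2*3 - 1, g(5, 1))/(x + 932) = 9/(-123 + 932) = 9/809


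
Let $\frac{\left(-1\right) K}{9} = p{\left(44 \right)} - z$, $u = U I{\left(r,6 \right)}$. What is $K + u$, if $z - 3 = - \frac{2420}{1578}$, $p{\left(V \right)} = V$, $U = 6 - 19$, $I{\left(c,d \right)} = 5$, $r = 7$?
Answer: $- \frac{117772}{263} \approx -447.8$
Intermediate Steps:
$U = -13$ ($U = 6 - 19 = -13$)
$u = -65$ ($u = \left(-13\right) 5 = -65$)
$z = \frac{1157}{789}$ ($z = 3 - \frac{2420}{1578} = 3 - \frac{1210}{789} = \frac{1157}{789} \approx 1.4664$)
$K = - \frac{100677}{263}$ ($K = - 9 \left(44 - \frac{1157}{789}\right) = \left(-9\right) \frac{33559}{789} = - \frac{100677}{263} \approx -382.8$)
$K + u = - \frac{100677}{263} - 65 = - \frac{117772}{263}$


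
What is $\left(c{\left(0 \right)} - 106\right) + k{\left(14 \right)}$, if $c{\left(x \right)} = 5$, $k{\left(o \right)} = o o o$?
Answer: $2643$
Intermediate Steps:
$k{\left(o \right)} = o^{3}$ ($k{\left(o \right)} = o^{2} o = o^{3}$)
$\left(c{\left(0 \right)} - 106\right) + k{\left(14 \right)} = \left(5 - 106\right) + 14^{3} = -101 + 2744 = 2643$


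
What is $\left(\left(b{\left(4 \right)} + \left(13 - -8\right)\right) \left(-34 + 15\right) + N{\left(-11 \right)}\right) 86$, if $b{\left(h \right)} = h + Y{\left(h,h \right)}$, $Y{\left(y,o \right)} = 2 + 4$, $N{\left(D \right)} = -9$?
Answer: $-51428$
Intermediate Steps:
$Y{\left(y,o \right)} = 6$
$b{\left(h \right)} = 6 + h$ ($b{\left(h \right)} = h + 6 = 6 + h$)
$\left(\left(b{\left(4 \right)} + \left(13 - -8\right)\right) \left(-34 + 15\right) + N{\left(-11 \right)}\right) 86 = \left(\left(\left(6 + 4\right) + \left(13 - -8\right)\right) \left(-34 + 15\right) - 9\right) 86 = \left(\left(10 + \left(13 + 8\right)\right) \left(-19\right) - 9\right) 86 = \left(\left(10 + 21\right) \left(-19\right) - 9\right) 86 = \left(31 \left(-19\right) - 9\right) 86 = \left(-589 - 9\right) 86 = \left(-598\right) 86 = -51428$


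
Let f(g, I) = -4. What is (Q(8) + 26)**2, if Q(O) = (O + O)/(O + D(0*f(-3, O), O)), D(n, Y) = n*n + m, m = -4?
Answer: 900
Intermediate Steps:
D(n, Y) = -4 + n**2 (D(n, Y) = n*n - 4 = n**2 - 4 = -4 + n**2)
Q(O) = 2*O/(-4 + O) (Q(O) = (O + O)/(O + (-4 + (0*(-4))**2)) = (2*O)/(O + (-4 + 0**2)) = (2*O)/(O + (-4 + 0)) = (2*O)/(O - 4) = (2*O)/(-4 + O) = 2*O/(-4 + O))
(Q(8) + 26)**2 = (2*8/(-4 + 8) + 26)**2 = (2*8/4 + 26)**2 = (2*8*(1/4) + 26)**2 = (4 + 26)**2 = 30**2 = 900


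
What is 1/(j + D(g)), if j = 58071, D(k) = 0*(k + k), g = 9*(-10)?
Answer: 1/58071 ≈ 1.7220e-5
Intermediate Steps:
g = -90
D(k) = 0 (D(k) = 0*(2*k) = 0)
1/(j + D(g)) = 1/(58071 + 0) = 1/58071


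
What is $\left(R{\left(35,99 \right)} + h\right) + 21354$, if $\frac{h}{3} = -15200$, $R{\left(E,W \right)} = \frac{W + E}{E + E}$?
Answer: $- \frac{848543}{35} \approx -24244.0$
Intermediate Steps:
$R{\left(E,W \right)} = \frac{E + W}{2 E}$
$h = -45600$ ($h = 3 \left(-15200\right) = -45600$)
$\left(R{\left(35,99 \right)} + h\right) + 21354 = \left(\frac{35 + 99}{2 \cdot 35} - 45600\right) + 21354 = \left(\frac{1}{2} \cdot \frac{1}{35} \cdot 134 - 45600\right) + 21354 = \left(\frac{67}{35} - 45600\right) + 21354 = - \frac{1595933}{35} + 21354 = - \frac{848543}{35}$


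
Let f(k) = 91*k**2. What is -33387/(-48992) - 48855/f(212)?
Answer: 8384757543/12523286048 ≈ 0.66953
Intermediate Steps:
-33387/(-48992) - 48855/f(212) = -33387/(-48992) - 48855/(91*212**2) = -33387*(-1/48992) - 48855/(91*44944) = 33387/48992 - 48855/4089904 = 8384757543/12523286048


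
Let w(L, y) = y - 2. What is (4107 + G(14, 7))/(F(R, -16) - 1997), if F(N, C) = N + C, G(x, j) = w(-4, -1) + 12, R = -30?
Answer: -1372/681 ≈ -2.0147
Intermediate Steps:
w(L, y) = -2 + y
G(x, j) = 9 (G(x, j) = (-2 - 1) + 12 = -3 + 12 = 9)
F(N, C) = C + N
(4107 + G(14, 7))/(F(R, -16) - 1997) = (4107 + 9)/((-16 - 30) - 1997) = 4116/(-46 - 1997) = 4116/(-2043) = 4116*(-1/2043) = -1372/681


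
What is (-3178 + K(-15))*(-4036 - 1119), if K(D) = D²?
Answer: 15222715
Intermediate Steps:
(-3178 + K(-15))*(-4036 - 1119) = (-3178 + (-15)²)*(-4036 - 1119) = (-3178 + 225)*(-5155) = -2953*(-5155) = 15222715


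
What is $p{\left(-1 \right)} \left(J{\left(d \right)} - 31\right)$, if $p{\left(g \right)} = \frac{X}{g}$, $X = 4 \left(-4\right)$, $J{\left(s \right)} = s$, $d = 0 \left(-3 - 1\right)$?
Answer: $-496$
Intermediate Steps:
$d = 0$ ($d = 0 \left(-4\right) = 0$)
$X = -16$
$p{\left(g \right)} = - \frac{16}{g}$
$p{\left(-1 \right)} \left(J{\left(d \right)} - 31\right) = - \frac{16}{-1} \left(0 - 31\right) = \left(-16\right) \left(-1\right) \left(-31\right) = 16 \left(-31\right) = -496$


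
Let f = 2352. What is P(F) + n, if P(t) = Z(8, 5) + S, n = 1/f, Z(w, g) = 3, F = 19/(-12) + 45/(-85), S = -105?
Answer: -239903/2352 ≈ -102.00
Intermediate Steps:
F = -431/204 (F = 19*(-1/12) + 45*(-1/85) = -19/12 - 9/17 = -431/204 ≈ -2.1127)
n = 1/2352 ≈ 0.00042517
P(t) = -102 (P(t) = 3 - 105 = -102)
P(F) + n = -102 + 1/2352 = -239903/2352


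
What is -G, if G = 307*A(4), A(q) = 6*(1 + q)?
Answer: -9210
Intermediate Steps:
A(q) = 6 + 6*q
G = 9210 (G = 307*(6 + 6*4) = 307*(6 + 24) = 307*30 = 9210)
-G = -1*9210 = -9210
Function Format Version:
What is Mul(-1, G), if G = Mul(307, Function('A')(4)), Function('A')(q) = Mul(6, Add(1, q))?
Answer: -9210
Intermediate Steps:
Function('A')(q) = Add(6, Mul(6, q))
G = 9210 (G = Mul(307, Add(6, Mul(6, 4))) = Mul(307, Add(6, 24)) = Mul(307, 30) = 9210)
Mul(-1, G) = Mul(-1, 9210) = -9210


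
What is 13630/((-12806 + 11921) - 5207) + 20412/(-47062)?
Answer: -191451241/71675426 ≈ -2.6711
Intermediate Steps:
13630/((-12806 + 11921) - 5207) + 20412/(-47062) = 13630/(-885 - 5207) + 20412*(-1/47062) = 13630/(-6092) - 10206/23531 = 13630*(-1/6092) - 10206/23531 = -6815/3046 - 10206/23531 = -191451241/71675426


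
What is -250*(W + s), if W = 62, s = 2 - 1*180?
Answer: 29000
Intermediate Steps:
s = -178 (s = 2 - 180 = -178)
-250*(W + s) = -250*(62 - 178) = -250*(-116) = 29000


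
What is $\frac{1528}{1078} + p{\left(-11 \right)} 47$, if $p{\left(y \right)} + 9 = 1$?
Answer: $- \frac{201900}{539} \approx -374.58$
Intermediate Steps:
$p{\left(y \right)} = -8$ ($p{\left(y \right)} = -9 + 1 = -8$)
$\frac{1528}{1078} + p{\left(-11 \right)} 47 = \frac{1528}{1078} - 376 = 1528 \cdot \frac{1}{1078} - 376 = \frac{764}{539} - 376 = - \frac{201900}{539}$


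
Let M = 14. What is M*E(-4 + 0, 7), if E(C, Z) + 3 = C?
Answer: -98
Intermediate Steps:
E(C, Z) = -3 + C
M*E(-4 + 0, 7) = 14*(-3 + (-4 + 0)) = 14*(-3 - 4) = 14*(-7) = -98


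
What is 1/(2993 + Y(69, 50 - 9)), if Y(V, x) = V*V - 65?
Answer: 1/7689 ≈ 0.00013006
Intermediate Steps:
Y(V, x) = -65 + V² (Y(V, x) = V² - 65 = -65 + V²)
1/(2993 + Y(69, 50 - 9)) = 1/(2993 + (-65 + 69²)) = 1/(2993 + (-65 + 4761)) = 1/(2993 + 4696) = 1/7689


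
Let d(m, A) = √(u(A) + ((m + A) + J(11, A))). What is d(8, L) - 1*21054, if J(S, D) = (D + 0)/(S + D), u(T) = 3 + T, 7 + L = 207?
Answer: -21054 + √18340331/211 ≈ -21034.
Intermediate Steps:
L = 200 (L = -7 + 207 = 200)
J(S, D) = D/(D + S)
d(m, A) = √(3 + m + 2*A + A/(11 + A)) (d(m, A) = √((3 + A) + ((m + A) + A/(A + 11))) = √((3 + A) + ((A + m) + A/(11 + A))) = √((3 + A) + (A + m + A/(11 + A))) = √(3 + m + 2*A + A/(11 + A)))
d(8, L) - 1*21054 = √((200 + (11 + 200)*(3 + 8 + 2*200))/(11 + 200)) - 1*21054 = √((200 + 211*(3 + 8 + 400))/211) - 21054 = √((200 + 211*411)/211) - 21054 = √((200 + 86721)/211) - 21054 = √((1/211)*86921) - 21054 = √(86921/211) - 21054 = √18340331/211 - 21054 = -21054 + √18340331/211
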